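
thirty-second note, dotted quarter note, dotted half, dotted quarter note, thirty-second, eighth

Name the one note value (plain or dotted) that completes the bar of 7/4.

sixteenth note

The bar of 7/4 = 56 thirty-second notes.
In thirty-second notes: thirty-second note = 1; dotted quarter note = 12; dotted half = 24; dotted quarter note = 12; thirty-second = 1; eighth = 4.
Total: 1 + 12 + 24 + 12 + 1 + 4 = 54.
Remaining: 56 − 54 = 2 thirty-second notes, which is a sixteenth note.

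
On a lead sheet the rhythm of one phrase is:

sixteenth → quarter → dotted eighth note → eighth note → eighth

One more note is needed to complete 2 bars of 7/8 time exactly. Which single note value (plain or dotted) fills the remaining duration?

2 bars of 7/8 = 28 sixteenth notes.
Convert each value to sixteenth notes: sixteenth = 1; quarter = 4; dotted eighth note = 3; eighth note = 2; eighth = 2.
Total: 1 + 4 + 3 + 2 + 2 = 12.
Remaining: 28 − 12 = 16 sixteenth notes, which is a whole note.

whole note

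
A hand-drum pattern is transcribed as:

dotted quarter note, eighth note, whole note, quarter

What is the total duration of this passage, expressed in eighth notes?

In eighth notes: dotted quarter note = 3; eighth note = 1; whole note = 8; quarter = 2.
Sum: 3 + 1 + 8 + 2 = 14 eighth notes.

14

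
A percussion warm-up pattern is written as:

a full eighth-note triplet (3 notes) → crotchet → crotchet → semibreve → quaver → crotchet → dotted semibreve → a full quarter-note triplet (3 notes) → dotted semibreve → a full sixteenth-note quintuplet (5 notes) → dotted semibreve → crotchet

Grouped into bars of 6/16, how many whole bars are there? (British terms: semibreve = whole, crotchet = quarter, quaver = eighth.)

One bar of 6/16 = 3 eighth notes.
Working in eighth notes: a full eighth-note triplet (3 notes) (three triplet eighths span one quarter) = 2; crotchet = 2; crotchet = 2; semibreve = 8; quaver = 1; crotchet = 2; dotted semibreve = 12; a full quarter-note triplet (3 notes) (three triplet quarters span one half) = 4; dotted semibreve = 12; a full sixteenth-note quintuplet (5 notes) (five quintuplet sixteenths span one quarter) = 2; dotted semibreve = 12; crotchet = 2.
Sum: 2 + 2 + 2 + 8 + 1 + 2 + 12 + 4 + 12 + 2 + 12 + 2 = 61.
61 ÷ 3 = 20 complete bars with 1 left over.

20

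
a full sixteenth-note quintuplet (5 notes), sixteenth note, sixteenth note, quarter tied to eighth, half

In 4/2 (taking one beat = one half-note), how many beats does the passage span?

2.5

One half-note beat = 8 sixteenth notes.
Each duration in sixteenth notes: a full sixteenth-note quintuplet (5 notes) (five quintuplet sixteenths span one quarter) = 4; sixteenth note = 1; sixteenth note = 1; quarter tied to eighth (quarter + eighth) = 6; half = 8.
Sum: 4 + 1 + 1 + 6 + 8 = 20.
20 ÷ 8 = 2.5 beats.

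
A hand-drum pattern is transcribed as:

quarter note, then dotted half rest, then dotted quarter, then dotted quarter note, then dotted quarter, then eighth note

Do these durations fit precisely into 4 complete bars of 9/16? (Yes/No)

Yes

One bar of 9/16 = 9 sixteenth notes, so 4 bars = 36.
In sixteenth notes: quarter note = 4; dotted half rest = 12; dotted quarter = 6; dotted quarter note = 6; dotted quarter = 6; eighth note = 2.
Total: 4 + 12 + 6 + 6 + 6 + 2 = 36.
36 equals 36, so the answer is Yes.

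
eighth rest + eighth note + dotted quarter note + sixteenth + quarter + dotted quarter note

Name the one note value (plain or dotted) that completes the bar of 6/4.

dotted eighth note

The bar of 6/4 = 24 sixteenth notes.
Express everything in sixteenth notes: eighth rest = 2; eighth note = 2; dotted quarter note = 6; sixteenth = 1; quarter = 4; dotted quarter note = 6.
Altogether 2 + 2 + 6 + 1 + 4 + 6 = 21.
Remaining: 24 − 21 = 3 sixteenth notes, which is a dotted eighth note.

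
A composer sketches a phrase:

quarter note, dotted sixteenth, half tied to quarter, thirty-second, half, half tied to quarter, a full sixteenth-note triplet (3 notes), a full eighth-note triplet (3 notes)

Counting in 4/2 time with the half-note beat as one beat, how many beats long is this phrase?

5.5

One half-note beat = 16 thirty-second notes.
Express everything in thirty-second notes: quarter note = 8; dotted sixteenth = 3; half tied to quarter (half + quarter) = 24; thirty-second = 1; half = 16; half tied to quarter (half + quarter) = 24; a full sixteenth-note triplet (3 notes) (three triplet sixteenths span one eighth) = 4; a full eighth-note triplet (3 notes) (three triplet eighths span one quarter) = 8.
Altogether 8 + 3 + 24 + 1 + 16 + 24 + 4 + 8 = 88.
88 ÷ 16 = 5.5 beats.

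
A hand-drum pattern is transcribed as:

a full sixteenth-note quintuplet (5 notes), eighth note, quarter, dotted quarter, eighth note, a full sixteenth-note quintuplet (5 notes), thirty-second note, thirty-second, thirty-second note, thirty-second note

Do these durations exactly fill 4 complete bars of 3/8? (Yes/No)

Yes

One bar of 3/8 = 12 thirty-second notes, so 4 bars = 48.
In thirty-second notes: a full sixteenth-note quintuplet (5 notes) (five quintuplet sixteenths span one quarter) = 8; eighth note = 4; quarter = 8; dotted quarter = 12; eighth note = 4; a full sixteenth-note quintuplet (5 notes) (five quintuplet sixteenths span one quarter) = 8; thirty-second note = 1; thirty-second = 1; thirty-second note = 1; thirty-second note = 1.
Sum: 8 + 4 + 8 + 12 + 4 + 8 + 1 + 1 + 1 + 1 = 48.
48 equals 48, so the answer is Yes.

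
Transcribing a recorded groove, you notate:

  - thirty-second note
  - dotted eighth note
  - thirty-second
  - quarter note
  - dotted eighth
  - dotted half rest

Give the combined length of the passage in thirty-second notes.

Each duration in thirty-second notes: thirty-second note = 1; dotted eighth note = 6; thirty-second = 1; quarter note = 8; dotted eighth = 6; dotted half rest = 24.
Sum: 1 + 6 + 1 + 8 + 6 + 24 = 46 thirty-second notes.

46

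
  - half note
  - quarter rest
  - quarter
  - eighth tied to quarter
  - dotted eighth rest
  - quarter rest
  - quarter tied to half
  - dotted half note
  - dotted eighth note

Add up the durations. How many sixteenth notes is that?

56

Working in sixteenth notes: half note = 8; quarter rest = 4; quarter = 4; eighth tied to quarter (eighth + quarter) = 6; dotted eighth rest = 3; quarter rest = 4; quarter tied to half (quarter + half) = 12; dotted half note = 12; dotted eighth note = 3.
Sum: 8 + 4 + 4 + 6 + 3 + 4 + 12 + 12 + 3 = 56 sixteenth notes.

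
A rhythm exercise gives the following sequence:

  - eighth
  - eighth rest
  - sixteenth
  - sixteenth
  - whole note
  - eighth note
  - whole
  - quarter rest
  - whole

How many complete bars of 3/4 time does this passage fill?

One bar of 3/4 = 12 sixteenth notes.
Each duration in sixteenth notes: eighth = 2; eighth rest = 2; sixteenth = 1; sixteenth = 1; whole note = 16; eighth note = 2; whole = 16; quarter rest = 4; whole = 16.
Total: 2 + 2 + 1 + 1 + 16 + 2 + 16 + 4 + 16 = 60.
60 ÷ 12 = 5 complete bars with 0 left over.

5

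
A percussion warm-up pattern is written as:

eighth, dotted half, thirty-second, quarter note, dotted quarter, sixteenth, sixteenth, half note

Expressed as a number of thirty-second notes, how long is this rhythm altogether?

69

Each duration in thirty-second notes: eighth = 4; dotted half = 24; thirty-second = 1; quarter note = 8; dotted quarter = 12; sixteenth = 2; sixteenth = 2; half note = 16.
Adding: 4 + 24 + 1 + 8 + 12 + 2 + 2 + 16 = 69 thirty-second notes.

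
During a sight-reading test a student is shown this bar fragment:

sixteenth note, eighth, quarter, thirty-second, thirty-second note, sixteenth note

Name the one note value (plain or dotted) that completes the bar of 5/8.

The bar of 5/8 = 20 thirty-second notes.
Working in thirty-second notes: sixteenth note = 2; eighth = 4; quarter = 8; thirty-second = 1; thirty-second note = 1; sixteenth note = 2.
Adding: 2 + 4 + 8 + 1 + 1 + 2 = 18.
Remaining: 20 − 18 = 2 thirty-second notes, which is a sixteenth note.

sixteenth note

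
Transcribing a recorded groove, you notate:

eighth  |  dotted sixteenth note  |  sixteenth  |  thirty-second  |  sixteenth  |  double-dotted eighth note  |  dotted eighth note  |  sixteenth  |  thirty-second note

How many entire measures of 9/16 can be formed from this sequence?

1

One bar of 9/16 = 18 thirty-second notes.
In thirty-second notes: eighth = 4; dotted sixteenth note = 3; sixteenth = 2; thirty-second = 1; sixteenth = 2; double-dotted eighth note = 7; dotted eighth note = 6; sixteenth = 2; thirty-second note = 1.
Total: 4 + 3 + 2 + 1 + 2 + 7 + 6 + 2 + 1 = 28.
28 ÷ 18 = 1 complete bar with 10 left over.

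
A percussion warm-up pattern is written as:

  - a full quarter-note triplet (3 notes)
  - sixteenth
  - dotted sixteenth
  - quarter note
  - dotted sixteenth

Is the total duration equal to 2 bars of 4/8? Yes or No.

Yes

One bar of 4/8 = 16 thirty-second notes, so 2 bars = 32.
Express everything in thirty-second notes: a full quarter-note triplet (3 notes) (three triplet quarters span one half) = 16; sixteenth = 2; dotted sixteenth = 3; quarter note = 8; dotted sixteenth = 3.
Adding: 16 + 2 + 3 + 8 + 3 = 32.
32 equals 32, so the answer is Yes.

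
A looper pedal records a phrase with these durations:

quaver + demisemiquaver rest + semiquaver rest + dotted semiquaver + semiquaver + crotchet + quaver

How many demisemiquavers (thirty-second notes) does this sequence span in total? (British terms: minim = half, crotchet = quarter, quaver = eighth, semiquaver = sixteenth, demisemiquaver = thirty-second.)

Working in thirty-second notes: quaver = 4; demisemiquaver rest = 1; semiquaver rest = 2; dotted semiquaver = 3; semiquaver = 2; crotchet = 8; quaver = 4.
Total: 4 + 1 + 2 + 3 + 2 + 8 + 4 = 24 thirty-second notes.

24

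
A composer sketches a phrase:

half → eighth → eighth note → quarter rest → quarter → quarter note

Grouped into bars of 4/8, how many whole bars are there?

3

One bar of 4/8 = 4 eighth notes.
In eighth notes: half = 4; eighth = 1; eighth note = 1; quarter rest = 2; quarter = 2; quarter note = 2.
Sum: 4 + 1 + 1 + 2 + 2 + 2 = 12.
12 ÷ 4 = 3 complete bars with 0 left over.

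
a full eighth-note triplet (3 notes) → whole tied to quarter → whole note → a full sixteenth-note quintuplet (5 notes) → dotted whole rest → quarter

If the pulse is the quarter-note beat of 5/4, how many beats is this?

One quarter-note beat = 2 eighth notes.
Working in eighth notes: a full eighth-note triplet (3 notes) (three triplet eighths span one quarter) = 2; whole tied to quarter (whole + quarter) = 10; whole note = 8; a full sixteenth-note quintuplet (5 notes) (five quintuplet sixteenths span one quarter) = 2; dotted whole rest = 12; quarter = 2.
Adding: 2 + 10 + 8 + 2 + 12 + 2 = 36.
36 ÷ 2 = 18 beats.

18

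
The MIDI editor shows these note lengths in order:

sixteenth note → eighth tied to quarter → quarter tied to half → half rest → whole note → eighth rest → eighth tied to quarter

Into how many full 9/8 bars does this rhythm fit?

2

One bar of 9/8 = 18 sixteenth notes.
Express everything in sixteenth notes: sixteenth note = 1; eighth tied to quarter (eighth + quarter) = 6; quarter tied to half (quarter + half) = 12; half rest = 8; whole note = 16; eighth rest = 2; eighth tied to quarter (eighth + quarter) = 6.
Adding: 1 + 6 + 12 + 8 + 16 + 2 + 6 = 51.
51 ÷ 18 = 2 complete bars with 15 left over.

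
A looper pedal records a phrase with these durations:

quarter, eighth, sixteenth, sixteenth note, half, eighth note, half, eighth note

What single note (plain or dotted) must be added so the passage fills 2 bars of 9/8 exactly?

half note

2 bars of 9/8 = 36 sixteenth notes.
Each duration in sixteenth notes: quarter = 4; eighth = 2; sixteenth = 1; sixteenth note = 1; half = 8; eighth note = 2; half = 8; eighth note = 2.
Adding: 4 + 2 + 1 + 1 + 8 + 2 + 8 + 2 = 28.
Remaining: 36 − 28 = 8 sixteenth notes, which is a half note.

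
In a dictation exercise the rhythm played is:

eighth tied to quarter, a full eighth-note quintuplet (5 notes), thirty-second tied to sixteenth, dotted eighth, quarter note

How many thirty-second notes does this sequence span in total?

45

Express everything in thirty-second notes: eighth tied to quarter (eighth + quarter) = 12; a full eighth-note quintuplet (5 notes) (five quintuplet eighths span one half) = 16; thirty-second tied to sixteenth (thirty-second + sixteenth) = 3; dotted eighth = 6; quarter note = 8.
Sum: 12 + 16 + 3 + 6 + 8 = 45 thirty-second notes.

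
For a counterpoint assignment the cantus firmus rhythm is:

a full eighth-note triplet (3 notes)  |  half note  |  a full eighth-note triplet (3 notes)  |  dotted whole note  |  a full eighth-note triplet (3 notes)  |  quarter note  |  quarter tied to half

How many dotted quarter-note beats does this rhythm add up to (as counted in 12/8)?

One dotted quarter-note beat = 3 eighth notes.
Working in eighth notes: a full eighth-note triplet (3 notes) (three triplet eighths span one quarter) = 2; half note = 4; a full eighth-note triplet (3 notes) (three triplet eighths span one quarter) = 2; dotted whole note = 12; a full eighth-note triplet (3 notes) (three triplet eighths span one quarter) = 2; quarter note = 2; quarter tied to half (quarter + half) = 6.
Adding: 2 + 4 + 2 + 12 + 2 + 2 + 6 = 30.
30 ÷ 3 = 10 beats.

10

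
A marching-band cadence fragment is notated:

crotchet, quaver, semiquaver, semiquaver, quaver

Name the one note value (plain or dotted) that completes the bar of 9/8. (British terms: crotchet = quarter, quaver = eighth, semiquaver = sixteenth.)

half note

The bar of 9/8 = 18 sixteenth notes.
Each duration in sixteenth notes: crotchet = 4; quaver = 2; semiquaver = 1; semiquaver = 1; quaver = 2.
Altogether 4 + 2 + 1 + 1 + 2 = 10.
Remaining: 18 − 10 = 8 sixteenth notes, which is a half note.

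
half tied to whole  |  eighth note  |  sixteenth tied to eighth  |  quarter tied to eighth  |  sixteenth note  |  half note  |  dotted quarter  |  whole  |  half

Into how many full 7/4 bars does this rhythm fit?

One bar of 7/4 = 28 sixteenth notes.
Each duration in sixteenth notes: half tied to whole (half + whole) = 24; eighth note = 2; sixteenth tied to eighth (sixteenth + eighth) = 3; quarter tied to eighth (quarter + eighth) = 6; sixteenth note = 1; half note = 8; dotted quarter = 6; whole = 16; half = 8.
Altogether 24 + 2 + 3 + 6 + 1 + 8 + 6 + 16 + 8 = 74.
74 ÷ 28 = 2 complete bars with 18 left over.

2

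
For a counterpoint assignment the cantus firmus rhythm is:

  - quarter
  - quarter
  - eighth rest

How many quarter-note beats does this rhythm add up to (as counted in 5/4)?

2.5

One quarter-note beat = 2 eighth notes.
In eighth notes: quarter = 2; quarter = 2; eighth rest = 1.
Sum: 2 + 2 + 1 = 5.
5 ÷ 2 = 2.5 beats.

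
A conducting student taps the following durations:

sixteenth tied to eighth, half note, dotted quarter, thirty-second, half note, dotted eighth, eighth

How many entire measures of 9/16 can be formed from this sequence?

One bar of 9/16 = 18 thirty-second notes.
Express everything in thirty-second notes: sixteenth tied to eighth (sixteenth + eighth) = 6; half note = 16; dotted quarter = 12; thirty-second = 1; half note = 16; dotted eighth = 6; eighth = 4.
Altogether 6 + 16 + 12 + 1 + 16 + 6 + 4 = 61.
61 ÷ 18 = 3 complete bars with 7 left over.

3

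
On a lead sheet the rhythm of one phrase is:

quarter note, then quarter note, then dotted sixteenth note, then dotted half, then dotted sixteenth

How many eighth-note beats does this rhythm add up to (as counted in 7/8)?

11.5

One eighth-note beat = 4 thirty-second notes.
Express everything in thirty-second notes: quarter note = 8; quarter note = 8; dotted sixteenth note = 3; dotted half = 24; dotted sixteenth = 3.
Altogether 8 + 8 + 3 + 24 + 3 = 46.
46 ÷ 4 = 11.5 beats.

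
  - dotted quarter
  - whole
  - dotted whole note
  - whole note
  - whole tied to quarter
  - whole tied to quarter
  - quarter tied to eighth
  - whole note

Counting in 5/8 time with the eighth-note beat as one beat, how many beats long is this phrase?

62

One eighth-note beat = 2 sixteenth notes.
Convert each value to sixteenth notes: dotted quarter = 6; whole = 16; dotted whole note = 24; whole note = 16; whole tied to quarter (whole + quarter) = 20; whole tied to quarter (whole + quarter) = 20; quarter tied to eighth (quarter + eighth) = 6; whole note = 16.
Altogether 6 + 16 + 24 + 16 + 20 + 20 + 6 + 16 = 124.
124 ÷ 2 = 62 beats.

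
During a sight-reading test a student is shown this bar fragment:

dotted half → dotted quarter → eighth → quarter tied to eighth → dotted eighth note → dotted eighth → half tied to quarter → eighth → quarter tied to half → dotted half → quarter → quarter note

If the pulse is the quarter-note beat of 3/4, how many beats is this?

One quarter-note beat = 4 sixteenth notes.
Express everything in sixteenth notes: dotted half = 12; dotted quarter = 6; eighth = 2; quarter tied to eighth (quarter + eighth) = 6; dotted eighth note = 3; dotted eighth = 3; half tied to quarter (half + quarter) = 12; eighth = 2; quarter tied to half (quarter + half) = 12; dotted half = 12; quarter = 4; quarter note = 4.
Total: 12 + 6 + 2 + 6 + 3 + 3 + 12 + 2 + 12 + 12 + 4 + 4 = 78.
78 ÷ 4 = 19.5 beats.

19.5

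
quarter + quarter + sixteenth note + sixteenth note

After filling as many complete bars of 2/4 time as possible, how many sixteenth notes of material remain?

One bar of 2/4 = 8 sixteenth notes.
Each duration in sixteenth notes: quarter = 4; quarter = 4; sixteenth note = 1; sixteenth note = 1.
Total: 4 + 4 + 1 + 1 = 10.
10 ÷ 8 = 1 complete bar with 2 sixteenth notes remaining.

2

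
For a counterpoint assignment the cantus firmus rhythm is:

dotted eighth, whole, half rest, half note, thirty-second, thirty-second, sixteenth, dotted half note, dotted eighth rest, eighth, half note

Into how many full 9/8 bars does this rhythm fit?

3

One bar of 9/8 = 36 thirty-second notes.
Working in thirty-second notes: dotted eighth = 6; whole = 32; half rest = 16; half note = 16; thirty-second = 1; thirty-second = 1; sixteenth = 2; dotted half note = 24; dotted eighth rest = 6; eighth = 4; half note = 16.
Total: 6 + 32 + 16 + 16 + 1 + 1 + 2 + 24 + 6 + 4 + 16 = 124.
124 ÷ 36 = 3 complete bars with 16 left over.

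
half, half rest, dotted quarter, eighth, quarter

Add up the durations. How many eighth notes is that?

Express everything in eighth notes: half = 4; half rest = 4; dotted quarter = 3; eighth = 1; quarter = 2.
Altogether 4 + 4 + 3 + 1 + 2 = 14 eighth notes.

14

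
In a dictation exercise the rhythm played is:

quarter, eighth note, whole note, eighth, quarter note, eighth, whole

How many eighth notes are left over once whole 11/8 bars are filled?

1

One bar of 11/8 = 11 eighth notes.
Each duration in eighth notes: quarter = 2; eighth note = 1; whole note = 8; eighth = 1; quarter note = 2; eighth = 1; whole = 8.
Adding: 2 + 1 + 8 + 1 + 2 + 1 + 8 = 23.
23 ÷ 11 = 2 complete bars with 1 eighth note remaining.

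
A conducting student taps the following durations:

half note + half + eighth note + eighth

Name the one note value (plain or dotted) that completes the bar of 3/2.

quarter note

The bar of 3/2 = 12 eighth notes.
Each duration in eighth notes: half note = 4; half = 4; eighth note = 1; eighth = 1.
Total: 4 + 4 + 1 + 1 = 10.
Remaining: 12 − 10 = 2 eighth notes, which is a quarter note.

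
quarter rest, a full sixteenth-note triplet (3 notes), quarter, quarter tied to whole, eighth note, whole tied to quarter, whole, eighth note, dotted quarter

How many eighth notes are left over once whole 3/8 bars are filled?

2

One bar of 3/8 = 3 eighth notes.
In eighth notes: quarter rest = 2; a full sixteenth-note triplet (3 notes) (three triplet sixteenths span one eighth) = 1; quarter = 2; quarter tied to whole (quarter + whole) = 10; eighth note = 1; whole tied to quarter (whole + quarter) = 10; whole = 8; eighth note = 1; dotted quarter = 3.
Sum: 2 + 1 + 2 + 10 + 1 + 10 + 8 + 1 + 3 = 38.
38 ÷ 3 = 12 complete bars with 2 eighth notes remaining.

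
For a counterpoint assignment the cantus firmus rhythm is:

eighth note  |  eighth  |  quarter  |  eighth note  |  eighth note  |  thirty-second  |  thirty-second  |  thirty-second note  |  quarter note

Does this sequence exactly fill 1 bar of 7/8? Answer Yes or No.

No

One bar of 7/8 = 28 thirty-second notes.
Express everything in thirty-second notes: eighth note = 4; eighth = 4; quarter = 8; eighth note = 4; eighth note = 4; thirty-second = 1; thirty-second = 1; thirty-second note = 1; quarter note = 8.
Sum: 4 + 4 + 8 + 4 + 4 + 1 + 1 + 1 + 8 = 35.
35 exceeds 28, so the answer is No.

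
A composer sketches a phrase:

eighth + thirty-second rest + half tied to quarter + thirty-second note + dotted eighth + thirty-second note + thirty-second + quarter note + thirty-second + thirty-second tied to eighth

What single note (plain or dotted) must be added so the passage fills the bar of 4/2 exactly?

dotted quarter note

The bar of 4/2 = 64 thirty-second notes.
Convert each value to thirty-second notes: eighth = 4; thirty-second rest = 1; half tied to quarter (half + quarter) = 24; thirty-second note = 1; dotted eighth = 6; thirty-second note = 1; thirty-second = 1; quarter note = 8; thirty-second = 1; thirty-second tied to eighth (thirty-second + eighth) = 5.
Sum: 4 + 1 + 24 + 1 + 6 + 1 + 1 + 8 + 1 + 5 = 52.
Remaining: 64 − 52 = 12 thirty-second notes, which is a dotted quarter note.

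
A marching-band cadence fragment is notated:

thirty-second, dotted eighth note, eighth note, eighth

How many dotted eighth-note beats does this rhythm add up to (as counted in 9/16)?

One dotted eighth-note beat = 6 thirty-second notes.
Each duration in thirty-second notes: thirty-second = 1; dotted eighth note = 6; eighth note = 4; eighth = 4.
Adding: 1 + 6 + 4 + 4 = 15.
15 ÷ 6 = 2.5 beats.

2.5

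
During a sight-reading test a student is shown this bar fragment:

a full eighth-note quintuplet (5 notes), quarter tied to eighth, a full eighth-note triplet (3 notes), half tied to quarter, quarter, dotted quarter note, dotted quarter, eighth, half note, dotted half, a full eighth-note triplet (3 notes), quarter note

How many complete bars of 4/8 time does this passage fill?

9

One bar of 4/8 = 4 eighth notes.
Convert each value to eighth notes: a full eighth-note quintuplet (5 notes) (five quintuplet eighths span one half) = 4; quarter tied to eighth (quarter + eighth) = 3; a full eighth-note triplet (3 notes) (three triplet eighths span one quarter) = 2; half tied to quarter (half + quarter) = 6; quarter = 2; dotted quarter note = 3; dotted quarter = 3; eighth = 1; half note = 4; dotted half = 6; a full eighth-note triplet (3 notes) (three triplet eighths span one quarter) = 2; quarter note = 2.
Sum: 4 + 3 + 2 + 6 + 2 + 3 + 3 + 1 + 4 + 6 + 2 + 2 = 38.
38 ÷ 4 = 9 complete bars with 2 left over.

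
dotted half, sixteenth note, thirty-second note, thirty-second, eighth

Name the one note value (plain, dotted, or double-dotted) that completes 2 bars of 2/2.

whole note

2 bars of 2/2 = 64 thirty-second notes.
In thirty-second notes: dotted half = 24; sixteenth note = 2; thirty-second note = 1; thirty-second = 1; eighth = 4.
Adding: 24 + 2 + 1 + 1 + 4 = 32.
Remaining: 64 − 32 = 32 thirty-second notes, which is a whole note.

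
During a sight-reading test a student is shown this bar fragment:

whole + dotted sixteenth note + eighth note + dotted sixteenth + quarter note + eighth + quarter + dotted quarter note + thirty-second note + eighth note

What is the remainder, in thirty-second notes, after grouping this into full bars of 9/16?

One bar of 9/16 = 18 thirty-second notes.
In thirty-second notes: whole = 32; dotted sixteenth note = 3; eighth note = 4; dotted sixteenth = 3; quarter note = 8; eighth = 4; quarter = 8; dotted quarter note = 12; thirty-second note = 1; eighth note = 4.
Adding: 32 + 3 + 4 + 3 + 8 + 4 + 8 + 12 + 1 + 4 = 79.
79 ÷ 18 = 4 complete bars with 7 thirty-second notes remaining.

7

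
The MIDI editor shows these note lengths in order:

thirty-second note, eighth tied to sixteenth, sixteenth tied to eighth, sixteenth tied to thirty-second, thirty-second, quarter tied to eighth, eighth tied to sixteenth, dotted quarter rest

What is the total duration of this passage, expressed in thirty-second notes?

Convert each value to thirty-second notes: thirty-second note = 1; eighth tied to sixteenth (eighth + sixteenth) = 6; sixteenth tied to eighth (sixteenth + eighth) = 6; sixteenth tied to thirty-second (sixteenth + thirty-second) = 3; thirty-second = 1; quarter tied to eighth (quarter + eighth) = 12; eighth tied to sixteenth (eighth + sixteenth) = 6; dotted quarter rest = 12.
Altogether 1 + 6 + 6 + 3 + 1 + 12 + 6 + 12 = 47 thirty-second notes.

47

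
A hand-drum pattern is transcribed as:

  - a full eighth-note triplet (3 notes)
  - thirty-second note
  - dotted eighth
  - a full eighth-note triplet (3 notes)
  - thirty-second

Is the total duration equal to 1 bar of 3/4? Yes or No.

Yes

One bar of 3/4 = 24 thirty-second notes.
Express everything in thirty-second notes: a full eighth-note triplet (3 notes) (three triplet eighths span one quarter) = 8; thirty-second note = 1; dotted eighth = 6; a full eighth-note triplet (3 notes) (three triplet eighths span one quarter) = 8; thirty-second = 1.
Sum: 8 + 1 + 6 + 8 + 1 = 24.
24 equals 24, so the answer is Yes.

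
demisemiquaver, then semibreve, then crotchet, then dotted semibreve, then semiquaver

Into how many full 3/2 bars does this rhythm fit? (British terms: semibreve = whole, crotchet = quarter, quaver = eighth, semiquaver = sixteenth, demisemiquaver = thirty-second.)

One bar of 3/2 = 48 thirty-second notes.
In thirty-second notes: demisemiquaver = 1; semibreve = 32; crotchet = 8; dotted semibreve = 48; semiquaver = 2.
Altogether 1 + 32 + 8 + 48 + 2 = 91.
91 ÷ 48 = 1 complete bar with 43 left over.

1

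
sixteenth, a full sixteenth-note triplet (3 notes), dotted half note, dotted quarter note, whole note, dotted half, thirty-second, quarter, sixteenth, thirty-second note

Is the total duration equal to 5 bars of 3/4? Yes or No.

One bar of 3/4 = 24 thirty-second notes, so 5 bars = 120.
Express everything in thirty-second notes: sixteenth = 2; a full sixteenth-note triplet (3 notes) (three triplet sixteenths span one eighth) = 4; dotted half note = 24; dotted quarter note = 12; whole note = 32; dotted half = 24; thirty-second = 1; quarter = 8; sixteenth = 2; thirty-second note = 1.
Total: 2 + 4 + 24 + 12 + 32 + 24 + 1 + 8 + 2 + 1 = 110.
110 falls short of 120, so the answer is No.

No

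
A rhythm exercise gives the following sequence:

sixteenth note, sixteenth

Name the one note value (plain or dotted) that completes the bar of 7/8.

dotted half note

The bar of 7/8 = 14 sixteenth notes.
Convert each value to sixteenth notes: sixteenth note = 1; sixteenth = 1.
Altogether 1 + 1 = 2.
Remaining: 14 − 2 = 12 sixteenth notes, which is a dotted half note.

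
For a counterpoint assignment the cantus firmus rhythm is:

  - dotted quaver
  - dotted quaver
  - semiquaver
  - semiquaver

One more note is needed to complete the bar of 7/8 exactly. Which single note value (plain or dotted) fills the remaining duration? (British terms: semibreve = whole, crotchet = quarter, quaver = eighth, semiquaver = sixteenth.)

dotted quarter note

The bar of 7/8 = 14 sixteenth notes.
Each duration in sixteenth notes: dotted quaver = 3; dotted quaver = 3; semiquaver = 1; semiquaver = 1.
Altogether 3 + 3 + 1 + 1 = 8.
Remaining: 14 − 8 = 6 sixteenth notes, which is a dotted quarter note.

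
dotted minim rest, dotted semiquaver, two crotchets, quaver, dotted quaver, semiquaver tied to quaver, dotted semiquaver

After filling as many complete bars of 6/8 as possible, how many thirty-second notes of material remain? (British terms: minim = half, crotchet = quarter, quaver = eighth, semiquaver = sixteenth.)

One bar of 6/8 = 24 thirty-second notes.
Working in thirty-second notes: dotted minim rest = 24; dotted semiquaver = 3; crotchet = 8; crotchet = 8; quaver = 4; dotted quaver = 6; semiquaver tied to quaver (semiquaver + quaver) = 6; dotted semiquaver = 3.
Sum: 24 + 3 + 8 + 8 + 4 + 6 + 6 + 3 = 62.
62 ÷ 24 = 2 complete bars with 14 thirty-second notes remaining.

14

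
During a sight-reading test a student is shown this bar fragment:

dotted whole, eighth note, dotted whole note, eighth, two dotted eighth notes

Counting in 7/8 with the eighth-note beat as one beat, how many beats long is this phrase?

29

One eighth-note beat = 2 sixteenth notes.
Working in sixteenth notes: dotted whole = 24; eighth note = 2; dotted whole note = 24; eighth = 2; dotted eighth note = 3; dotted eighth note = 3.
Sum: 24 + 2 + 24 + 2 + 3 + 3 = 58.
58 ÷ 2 = 29 beats.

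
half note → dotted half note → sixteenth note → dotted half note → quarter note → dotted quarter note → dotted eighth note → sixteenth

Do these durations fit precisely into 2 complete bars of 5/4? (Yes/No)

No

One bar of 5/4 = 20 sixteenth notes, so 2 bars = 40.
Working in sixteenth notes: half note = 8; dotted half note = 12; sixteenth note = 1; dotted half note = 12; quarter note = 4; dotted quarter note = 6; dotted eighth note = 3; sixteenth = 1.
Total: 8 + 12 + 1 + 12 + 4 + 6 + 3 + 1 = 47.
47 exceeds 40, so the answer is No.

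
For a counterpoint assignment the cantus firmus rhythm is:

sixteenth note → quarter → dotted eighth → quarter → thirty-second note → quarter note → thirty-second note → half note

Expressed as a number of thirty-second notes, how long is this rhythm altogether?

50

Express everything in thirty-second notes: sixteenth note = 2; quarter = 8; dotted eighth = 6; quarter = 8; thirty-second note = 1; quarter note = 8; thirty-second note = 1; half note = 16.
Sum: 2 + 8 + 6 + 8 + 1 + 8 + 1 + 16 = 50 thirty-second notes.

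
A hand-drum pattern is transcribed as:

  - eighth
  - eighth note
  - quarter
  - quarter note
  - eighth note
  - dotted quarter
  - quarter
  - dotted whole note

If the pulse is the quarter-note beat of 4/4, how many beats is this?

One quarter-note beat = 2 eighth notes.
Convert each value to eighth notes: eighth = 1; eighth note = 1; quarter = 2; quarter note = 2; eighth note = 1; dotted quarter = 3; quarter = 2; dotted whole note = 12.
Adding: 1 + 1 + 2 + 2 + 1 + 3 + 2 + 12 = 24.
24 ÷ 2 = 12 beats.

12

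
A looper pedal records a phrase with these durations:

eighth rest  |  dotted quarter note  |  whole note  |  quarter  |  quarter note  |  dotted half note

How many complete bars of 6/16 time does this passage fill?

One bar of 6/16 = 3 eighth notes.
Each duration in eighth notes: eighth rest = 1; dotted quarter note = 3; whole note = 8; quarter = 2; quarter note = 2; dotted half note = 6.
Altogether 1 + 3 + 8 + 2 + 2 + 6 = 22.
22 ÷ 3 = 7 complete bars with 1 left over.

7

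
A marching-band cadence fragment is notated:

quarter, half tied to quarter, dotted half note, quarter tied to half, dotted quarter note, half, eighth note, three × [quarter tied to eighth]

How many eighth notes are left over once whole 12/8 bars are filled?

One bar of 12/8 = 12 eighth notes.
In eighth notes: quarter = 2; half tied to quarter (half + quarter) = 6; dotted half note = 6; quarter tied to half (quarter + half) = 6; dotted quarter note = 3; half = 4; eighth note = 1; quarter tied to eighth (quarter + eighth) = 3; quarter tied to eighth (quarter + eighth) = 3; quarter tied to eighth (quarter + eighth) = 3.
Adding: 2 + 6 + 6 + 6 + 3 + 4 + 1 + 3 + 3 + 3 = 37.
37 ÷ 12 = 3 complete bars with 1 eighth note remaining.

1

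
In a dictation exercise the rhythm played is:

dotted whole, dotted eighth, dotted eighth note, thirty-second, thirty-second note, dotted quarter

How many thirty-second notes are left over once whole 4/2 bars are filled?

One bar of 4/2 = 64 thirty-second notes.
Working in thirty-second notes: dotted whole = 48; dotted eighth = 6; dotted eighth note = 6; thirty-second = 1; thirty-second note = 1; dotted quarter = 12.
Altogether 48 + 6 + 6 + 1 + 1 + 12 = 74.
74 ÷ 64 = 1 complete bar with 10 thirty-second notes remaining.

10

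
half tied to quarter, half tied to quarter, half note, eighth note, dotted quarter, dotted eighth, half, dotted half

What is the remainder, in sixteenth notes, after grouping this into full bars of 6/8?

One bar of 6/8 = 12 sixteenth notes.
In sixteenth notes: half tied to quarter (half + quarter) = 12; half tied to quarter (half + quarter) = 12; half note = 8; eighth note = 2; dotted quarter = 6; dotted eighth = 3; half = 8; dotted half = 12.
Adding: 12 + 12 + 8 + 2 + 6 + 3 + 8 + 12 = 63.
63 ÷ 12 = 5 complete bars with 3 sixteenth notes remaining.

3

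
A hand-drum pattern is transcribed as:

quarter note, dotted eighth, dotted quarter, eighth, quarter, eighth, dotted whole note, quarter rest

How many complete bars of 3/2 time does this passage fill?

2

One bar of 3/2 = 24 sixteenth notes.
Each duration in sixteenth notes: quarter note = 4; dotted eighth = 3; dotted quarter = 6; eighth = 2; quarter = 4; eighth = 2; dotted whole note = 24; quarter rest = 4.
Total: 4 + 3 + 6 + 2 + 4 + 2 + 24 + 4 = 49.
49 ÷ 24 = 2 complete bars with 1 left over.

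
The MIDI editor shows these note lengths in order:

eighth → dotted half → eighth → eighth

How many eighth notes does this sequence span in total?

In eighth notes: eighth = 1; dotted half = 6; eighth = 1; eighth = 1.
Altogether 1 + 6 + 1 + 1 = 9 eighth notes.

9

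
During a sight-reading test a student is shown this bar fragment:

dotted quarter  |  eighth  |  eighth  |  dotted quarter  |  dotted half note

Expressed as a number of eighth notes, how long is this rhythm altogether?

14

Express everything in eighth notes: dotted quarter = 3; eighth = 1; eighth = 1; dotted quarter = 3; dotted half note = 6.
Altogether 3 + 1 + 1 + 3 + 6 = 14 eighth notes.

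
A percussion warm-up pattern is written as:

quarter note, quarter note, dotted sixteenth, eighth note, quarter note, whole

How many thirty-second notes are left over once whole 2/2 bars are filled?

31

One bar of 2/2 = 32 thirty-second notes.
Express everything in thirty-second notes: quarter note = 8; quarter note = 8; dotted sixteenth = 3; eighth note = 4; quarter note = 8; whole = 32.
Sum: 8 + 8 + 3 + 4 + 8 + 32 = 63.
63 ÷ 32 = 1 complete bar with 31 thirty-second notes remaining.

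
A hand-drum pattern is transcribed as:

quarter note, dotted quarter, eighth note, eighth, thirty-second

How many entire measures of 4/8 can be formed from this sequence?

1

One bar of 4/8 = 16 thirty-second notes.
Convert each value to thirty-second notes: quarter note = 8; dotted quarter = 12; eighth note = 4; eighth = 4; thirty-second = 1.
Altogether 8 + 12 + 4 + 4 + 1 = 29.
29 ÷ 16 = 1 complete bar with 13 left over.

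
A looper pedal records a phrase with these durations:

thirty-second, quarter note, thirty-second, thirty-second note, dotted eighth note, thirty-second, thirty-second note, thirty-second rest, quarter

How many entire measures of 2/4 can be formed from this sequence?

1

One bar of 2/4 = 16 thirty-second notes.
In thirty-second notes: thirty-second = 1; quarter note = 8; thirty-second = 1; thirty-second note = 1; dotted eighth note = 6; thirty-second = 1; thirty-second note = 1; thirty-second rest = 1; quarter = 8.
Adding: 1 + 8 + 1 + 1 + 6 + 1 + 1 + 1 + 8 = 28.
28 ÷ 16 = 1 complete bar with 12 left over.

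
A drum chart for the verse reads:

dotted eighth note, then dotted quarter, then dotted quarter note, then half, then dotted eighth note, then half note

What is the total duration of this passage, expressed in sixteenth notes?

Express everything in sixteenth notes: dotted eighth note = 3; dotted quarter = 6; dotted quarter note = 6; half = 8; dotted eighth note = 3; half note = 8.
Adding: 3 + 6 + 6 + 8 + 3 + 8 = 34 sixteenth notes.

34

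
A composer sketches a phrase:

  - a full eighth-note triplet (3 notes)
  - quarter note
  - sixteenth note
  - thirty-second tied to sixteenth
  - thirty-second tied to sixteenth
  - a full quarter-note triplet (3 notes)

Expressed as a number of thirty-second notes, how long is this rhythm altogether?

Each duration in thirty-second notes: a full eighth-note triplet (3 notes) (three triplet eighths span one quarter) = 8; quarter note = 8; sixteenth note = 2; thirty-second tied to sixteenth (thirty-second + sixteenth) = 3; thirty-second tied to sixteenth (thirty-second + sixteenth) = 3; a full quarter-note triplet (3 notes) (three triplet quarters span one half) = 16.
Total: 8 + 8 + 2 + 3 + 3 + 16 = 40 thirty-second notes.

40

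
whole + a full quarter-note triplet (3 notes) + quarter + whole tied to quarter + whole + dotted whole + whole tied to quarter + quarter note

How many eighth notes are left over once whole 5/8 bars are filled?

1

One bar of 5/8 = 5 eighth notes.
Working in eighth notes: whole = 8; a full quarter-note triplet (3 notes) (three triplet quarters span one half) = 4; quarter = 2; whole tied to quarter (whole + quarter) = 10; whole = 8; dotted whole = 12; whole tied to quarter (whole + quarter) = 10; quarter note = 2.
Total: 8 + 4 + 2 + 10 + 8 + 12 + 10 + 2 = 56.
56 ÷ 5 = 11 complete bars with 1 eighth note remaining.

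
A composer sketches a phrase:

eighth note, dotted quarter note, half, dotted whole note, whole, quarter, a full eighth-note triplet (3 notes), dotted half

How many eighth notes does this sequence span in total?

Working in eighth notes: eighth note = 1; dotted quarter note = 3; half = 4; dotted whole note = 12; whole = 8; quarter = 2; a full eighth-note triplet (3 notes) (three triplet eighths span one quarter) = 2; dotted half = 6.
Sum: 1 + 3 + 4 + 12 + 8 + 2 + 2 + 6 = 38 eighth notes.

38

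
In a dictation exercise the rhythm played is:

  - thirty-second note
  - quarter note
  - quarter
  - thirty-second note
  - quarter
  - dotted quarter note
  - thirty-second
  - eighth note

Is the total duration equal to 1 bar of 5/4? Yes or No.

One bar of 5/4 = 40 thirty-second notes.
Working in thirty-second notes: thirty-second note = 1; quarter note = 8; quarter = 8; thirty-second note = 1; quarter = 8; dotted quarter note = 12; thirty-second = 1; eighth note = 4.
Total: 1 + 8 + 8 + 1 + 8 + 12 + 1 + 4 = 43.
43 exceeds 40, so the answer is No.

No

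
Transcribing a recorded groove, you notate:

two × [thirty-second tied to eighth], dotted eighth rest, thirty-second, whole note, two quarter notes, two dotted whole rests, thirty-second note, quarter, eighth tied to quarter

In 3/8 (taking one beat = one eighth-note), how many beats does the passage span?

One eighth-note beat = 4 thirty-second notes.
In thirty-second notes: thirty-second tied to eighth (thirty-second + eighth) = 5; thirty-second tied to eighth (thirty-second + eighth) = 5; dotted eighth rest = 6; thirty-second = 1; whole note = 32; quarter note = 8; quarter note = 8; dotted whole rest = 48; dotted whole rest = 48; thirty-second note = 1; quarter = 8; eighth tied to quarter (eighth + quarter) = 12.
Altogether 5 + 5 + 6 + 1 + 32 + 8 + 8 + 48 + 48 + 1 + 8 + 12 = 182.
182 ÷ 4 = 45.5 beats.

45.5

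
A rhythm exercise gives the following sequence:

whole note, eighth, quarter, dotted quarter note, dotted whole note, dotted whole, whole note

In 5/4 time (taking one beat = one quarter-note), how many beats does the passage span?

One quarter-note beat = 2 eighth notes.
Convert each value to eighth notes: whole note = 8; eighth = 1; quarter = 2; dotted quarter note = 3; dotted whole note = 12; dotted whole = 12; whole note = 8.
Total: 8 + 1 + 2 + 3 + 12 + 12 + 8 = 46.
46 ÷ 2 = 23 beats.

23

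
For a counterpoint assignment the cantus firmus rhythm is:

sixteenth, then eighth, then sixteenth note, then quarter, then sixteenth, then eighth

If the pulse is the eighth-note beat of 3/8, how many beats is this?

One eighth-note beat = 2 sixteenth notes.
Each duration in sixteenth notes: sixteenth = 1; eighth = 2; sixteenth note = 1; quarter = 4; sixteenth = 1; eighth = 2.
Total: 1 + 2 + 1 + 4 + 1 + 2 = 11.
11 ÷ 2 = 5.5 beats.

5.5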